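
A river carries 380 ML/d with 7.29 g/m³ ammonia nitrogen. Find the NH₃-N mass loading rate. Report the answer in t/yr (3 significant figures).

380 ML/d = 4.398 m³/s.
Mass flux = Q·C = 4.398 m³/s × 7.29 g/m³ = 32.06 g/s.
= 32.06 g/s × 31.56 = 1012 t/yr.

1010 t/yr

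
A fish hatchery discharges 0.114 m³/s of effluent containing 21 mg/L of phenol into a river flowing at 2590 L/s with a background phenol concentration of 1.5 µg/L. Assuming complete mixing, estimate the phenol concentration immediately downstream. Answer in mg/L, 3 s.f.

0.887 mg/L

2590 L/s = 2.59 m³/s.
1.5 µg/L = 0.0015 mg/L.
Flow-weighted mixing gives C = (0.114·21 + 2.59·0.0015) / (0.114 + 2.59) = 2.398/2.704 = 0.8868 mg/L.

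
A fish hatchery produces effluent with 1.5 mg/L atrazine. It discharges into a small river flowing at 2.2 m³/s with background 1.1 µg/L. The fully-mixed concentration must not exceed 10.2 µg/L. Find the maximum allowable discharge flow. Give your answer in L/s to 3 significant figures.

1.1 µg/L = 0.0011 mg/L.
10.2 µg/L = 0.0102 mg/L.
Mass balance at complete mixing: C_std·(Q_w + Q_r) = Q_w·C_e + Q_r·C_b.
Rearranging, Q_w = Q_r·(C_std − C_b)/(C_e − C_std) = 2.2·(0.0102 − 0.0011) / (1.5 − 0.0102) = 0.01344 m³/s.
= 13.44 L/s.

13.4 L/s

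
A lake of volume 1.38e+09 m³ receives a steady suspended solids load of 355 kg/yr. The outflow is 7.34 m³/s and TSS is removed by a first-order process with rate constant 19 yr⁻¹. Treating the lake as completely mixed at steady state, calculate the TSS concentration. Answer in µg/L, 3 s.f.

Outflow Q = 7.34 m³/s × 3.156e+07 s/yr = 2.316e+08 m³/yr.
Steady-state CSTR mass balance: W = Q·C + k·V·C, so C = W/(Q + kV).
Q + kV = 2.316e+08 + 19·1.38e+09 = 2.645e+10 m³/yr.
C = 355/2.645e+10 = 1.342e-08 kg/m³ = 1.342e-05 mg/L = 0.01342 µg/L.

0.0134 µg/L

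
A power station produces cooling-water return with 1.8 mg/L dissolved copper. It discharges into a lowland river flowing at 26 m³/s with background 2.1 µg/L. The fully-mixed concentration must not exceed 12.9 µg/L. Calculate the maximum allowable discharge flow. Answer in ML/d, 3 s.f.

13.6 ML/d

2.1 µg/L = 0.0021 mg/L.
12.9 µg/L = 0.0129 mg/L.
Mass balance at complete mixing: C_std·(Q_w + Q_r) = Q_w·C_e + Q_r·C_b.
Rearranging, Q_w = Q_r·(C_std − C_b)/(C_e − C_std) = 26·(0.0129 − 0.0021) / (1.8 − 0.0129) = 0.1571 m³/s.
= 13.58 ML/d.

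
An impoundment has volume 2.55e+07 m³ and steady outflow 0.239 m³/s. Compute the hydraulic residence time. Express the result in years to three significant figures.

Q = 0.239 m³/s × 3.156e+07 s/yr = 7.542e+06 m³/yr.
Hydraulic residence time τ = V/Q = 2.55e+07/7.542e+06 = 3.381 yr.

3.38 yr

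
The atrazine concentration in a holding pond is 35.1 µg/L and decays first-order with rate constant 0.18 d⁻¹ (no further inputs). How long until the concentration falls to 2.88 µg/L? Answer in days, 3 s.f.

13.9 d

t = ln(C₀/C)/k = ln(35.1/2.88)/0.18 = 2.5/0.18 = 13.89 d.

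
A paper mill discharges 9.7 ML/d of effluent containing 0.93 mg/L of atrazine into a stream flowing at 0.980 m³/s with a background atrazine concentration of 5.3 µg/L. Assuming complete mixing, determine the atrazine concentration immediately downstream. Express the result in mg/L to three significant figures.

9.7 ML/d = 0.1123 m³/s.
5.3 µg/L = 0.0053 mg/L.
By mass balance at complete mixing, C = (0.1123·0.93 + 0.98·0.0053) / (0.1123 + 0.98) = 0.1096/1.092 = 0.1003 mg/L.

0.100 mg/L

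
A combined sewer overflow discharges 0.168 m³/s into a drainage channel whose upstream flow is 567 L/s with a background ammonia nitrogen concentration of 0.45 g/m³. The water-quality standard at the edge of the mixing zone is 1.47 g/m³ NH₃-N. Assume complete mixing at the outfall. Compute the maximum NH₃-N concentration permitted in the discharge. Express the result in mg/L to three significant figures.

567 L/s = 0.567 m³/s.
Mass balance: 1.47·0.735 = 0.168·Cₑ + 0.567·0.45.
Cₑ = (1.08 − 0.2552) / 0.168 = 4.913 mg/L.

4.91 mg/L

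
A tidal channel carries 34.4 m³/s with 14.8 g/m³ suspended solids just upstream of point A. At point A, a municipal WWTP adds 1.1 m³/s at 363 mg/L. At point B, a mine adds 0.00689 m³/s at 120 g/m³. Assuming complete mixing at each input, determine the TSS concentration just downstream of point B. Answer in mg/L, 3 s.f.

25.6 mg/L

After input A: C = (34.4·14.8 + 1.1·363) / 35.5 = 25.59 mg/L.
After input B: C = (35.5·25.59 + 0.00689·120) / 35.51 = 25.61 mg/L.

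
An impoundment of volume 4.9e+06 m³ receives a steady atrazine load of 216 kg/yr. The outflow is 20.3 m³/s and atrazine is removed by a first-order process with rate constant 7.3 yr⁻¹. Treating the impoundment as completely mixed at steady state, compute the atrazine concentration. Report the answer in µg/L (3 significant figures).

Outflow Q = 20.3 m³/s × 3.156e+07 s/yr = 6.406e+08 m³/yr.
Steady-state CSTR mass balance: W = Q·C + k·V·C, so C = W/(Q + kV).
Q + kV = 6.406e+08 + 7.3·4.9e+06 = 6.764e+08 m³/yr.
C = 216/6.764e+08 = 3.193e-07 kg/m³ = 0.0003193 mg/L = 0.3193 µg/L.

0.319 µg/L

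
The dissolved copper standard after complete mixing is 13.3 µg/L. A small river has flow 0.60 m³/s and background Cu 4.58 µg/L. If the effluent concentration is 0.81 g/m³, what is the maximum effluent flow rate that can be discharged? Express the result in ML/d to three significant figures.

4.58 µg/L = 0.00458 mg/L.
13.3 µg/L = 0.0133 mg/L.
Mass balance at complete mixing: C_std·(Q_w + Q_r) = Q_w·C_e + Q_r·C_b.
Rearranging, Q_w = Q_r·(C_std − C_b)/(C_e − C_std) = 0.60·(0.0133 − 0.00458) / (0.81 − 0.0133) = 0.006567 m³/s.
= 0.5674 ML/d.

0.567 ML/d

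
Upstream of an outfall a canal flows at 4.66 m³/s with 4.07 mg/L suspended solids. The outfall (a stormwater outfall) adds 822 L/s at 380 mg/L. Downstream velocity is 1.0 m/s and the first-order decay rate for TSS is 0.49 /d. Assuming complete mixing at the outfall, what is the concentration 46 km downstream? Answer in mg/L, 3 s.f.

822 L/s = 0.822 m³/s.
After complete mixing, C₀ = (0.822·380 + 4.66·4.07) / 5.482 = 60.44 mg/L.
Travel time t = 4.6e+04 m / 1.0 m/s = 4.6e+04 s = 0.5324 d.
C = 60.44·exp(−0.49·0.5324) = 60.44·0.7704 = 46.56 mg/L.

46.6 mg/L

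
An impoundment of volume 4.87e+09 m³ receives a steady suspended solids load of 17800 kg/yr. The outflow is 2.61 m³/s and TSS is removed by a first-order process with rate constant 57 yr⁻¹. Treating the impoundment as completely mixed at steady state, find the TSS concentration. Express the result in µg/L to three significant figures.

0.0641 µg/L

Outflow Q = 2.61 m³/s × 3.156e+07 s/yr = 8.237e+07 m³/yr.
Steady-state CSTR mass balance: W = Q·C + k·V·C, so C = W/(Q + kV).
Q + kV = 8.237e+07 + 57·4.87e+09 = 2.777e+11 m³/yr.
C = 17800/2.777e+11 = 6.41e-08 kg/m³ = 6.41e-05 mg/L = 0.0641 µg/L.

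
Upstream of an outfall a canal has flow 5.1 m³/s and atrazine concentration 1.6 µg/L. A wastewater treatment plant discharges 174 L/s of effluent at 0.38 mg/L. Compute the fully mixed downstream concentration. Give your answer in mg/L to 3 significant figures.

0.0141 mg/L

174 L/s = 0.174 m³/s.
1.6 µg/L = 0.0016 mg/L.
By mass balance at complete mixing, C = (0.174·0.38 + 5.1·0.0016) / (0.174 + 5.1) = 0.07428/5.274 = 0.01408 mg/L.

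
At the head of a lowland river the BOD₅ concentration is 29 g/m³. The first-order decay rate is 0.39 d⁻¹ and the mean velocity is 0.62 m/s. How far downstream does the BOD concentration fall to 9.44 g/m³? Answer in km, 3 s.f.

From C = C₀·e^(−kt), t = ln(C₀/C)/k = ln(29/9.44)/0.39 = 1.122/0.39 = 2.878 d.
Distance = v·t = 0.62 m/s × 2.486e+05 s = 1.542e+05 m = 154.2 km.

154 km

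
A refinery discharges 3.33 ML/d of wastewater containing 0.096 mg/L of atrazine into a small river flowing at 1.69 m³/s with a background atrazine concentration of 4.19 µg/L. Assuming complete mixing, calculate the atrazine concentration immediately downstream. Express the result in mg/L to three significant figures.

3.33 ML/d = 0.03854 m³/s.
4.19 µg/L = 0.00419 mg/L.
By mass balance at complete mixing, C = (0.03854·0.096 + 1.69·0.00419) / (0.03854 + 1.69) = 0.01078/1.729 = 0.006237 mg/L.

0.00624 mg/L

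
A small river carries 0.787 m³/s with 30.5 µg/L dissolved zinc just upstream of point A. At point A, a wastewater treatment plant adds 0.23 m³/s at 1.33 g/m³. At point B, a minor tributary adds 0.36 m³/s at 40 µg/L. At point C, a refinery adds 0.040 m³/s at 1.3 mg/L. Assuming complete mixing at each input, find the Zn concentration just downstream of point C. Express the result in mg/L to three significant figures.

0.280 mg/L

30.5 µg/L = 0.0305 mg/L.
After input A: C = (0.787·0.0305 + 0.23·1.33) / 1.017 = 0.3244 mg/L.
40 µg/L = 0.04 mg/L.
After input B: C = (1.017·0.3244 + 0.36·0.04) / 1.377 = 0.25 mg/L.
After input C: C = (1.377·0.25 + 0.04·1.3) / 1.417 = 0.2797 mg/L.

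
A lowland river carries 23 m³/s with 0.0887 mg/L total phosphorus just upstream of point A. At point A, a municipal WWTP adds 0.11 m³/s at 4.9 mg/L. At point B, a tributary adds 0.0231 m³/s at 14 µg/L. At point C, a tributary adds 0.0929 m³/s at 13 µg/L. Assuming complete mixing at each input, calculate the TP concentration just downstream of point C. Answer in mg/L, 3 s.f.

After input A: C = (23·0.0887 + 0.11·4.9) / 23.11 = 0.1116 mg/L.
14 µg/L = 0.014 mg/L.
After input B: C = (23.11·0.1116 + 0.0231·0.014) / 23.13 = 0.1115 mg/L.
13 µg/L = 0.013 mg/L.
After input C: C = (23.13·0.1115 + 0.0929·0.013) / 23.23 = 0.1111 mg/L.

0.111 mg/L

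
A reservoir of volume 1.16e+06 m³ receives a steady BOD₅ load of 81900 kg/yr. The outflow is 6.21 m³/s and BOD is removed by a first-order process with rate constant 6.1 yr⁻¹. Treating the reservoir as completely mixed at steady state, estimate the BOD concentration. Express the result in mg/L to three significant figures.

0.403 mg/L

Outflow Q = 6.21 m³/s × 3.156e+07 s/yr = 1.96e+08 m³/yr.
Steady-state CSTR mass balance: W = Q·C + k·V·C, so C = W/(Q + kV).
Q + kV = 1.96e+08 + 6.1·1.16e+06 = 2.03e+08 m³/yr.
C = 81900/2.03e+08 = 0.0004034 kg/m³ = 0.4034 mg/L.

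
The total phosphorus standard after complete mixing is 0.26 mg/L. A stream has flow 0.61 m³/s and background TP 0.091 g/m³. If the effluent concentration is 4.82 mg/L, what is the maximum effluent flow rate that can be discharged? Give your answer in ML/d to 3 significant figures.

Mass balance at complete mixing: C_std·(Q_w + Q_r) = Q_w·C_e + Q_r·C_b.
Rearranging, Q_w = Q_r·(C_std − C_b)/(C_e − C_std) = 0.61·(0.26 − 0.091) / (4.82 − 0.26) = 0.02261 m³/s.
= 1.953 ML/d.

1.95 ML/d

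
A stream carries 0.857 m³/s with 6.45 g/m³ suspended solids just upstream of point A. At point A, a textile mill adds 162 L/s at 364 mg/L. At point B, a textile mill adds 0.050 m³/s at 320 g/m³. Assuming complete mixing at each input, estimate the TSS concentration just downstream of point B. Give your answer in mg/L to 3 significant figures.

75.3 mg/L

162 L/s = 0.162 m³/s.
After input A: C = (0.857·6.45 + 0.162·364) / 1.019 = 63.29 mg/L.
After input B: C = (1.019·63.29 + 0.05·320) / 1.069 = 75.3 mg/L.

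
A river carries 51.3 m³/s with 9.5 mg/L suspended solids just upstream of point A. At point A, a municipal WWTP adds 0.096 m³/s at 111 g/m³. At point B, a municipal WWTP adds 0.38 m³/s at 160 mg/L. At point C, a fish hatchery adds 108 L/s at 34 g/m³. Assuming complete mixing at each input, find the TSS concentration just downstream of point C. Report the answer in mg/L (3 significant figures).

After input A: C = (51.3·9.5 + 0.096·111) / 51.4 = 9.69 mg/L.
After input B: C = (51.4·9.69 + 0.38·160) / 51.78 = 10.79 mg/L.
108 L/s = 0.108 m³/s.
After input C: C = (51.78·10.79 + 0.108·34) / 51.88 = 10.84 mg/L.

10.8 mg/L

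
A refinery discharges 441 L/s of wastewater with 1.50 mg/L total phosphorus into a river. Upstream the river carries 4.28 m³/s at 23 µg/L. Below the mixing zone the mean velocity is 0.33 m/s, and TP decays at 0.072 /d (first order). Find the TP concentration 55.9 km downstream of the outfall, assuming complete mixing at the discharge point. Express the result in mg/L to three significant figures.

441 L/s = 0.441 m³/s.
23 µg/L = 0.023 mg/L.
After complete mixing, C₀ = (0.441·1.5 + 4.28·0.023) / 4.721 = 0.161 mg/L.
Travel time t = 5.59e+04 m / 0.33 m/s = 1.694e+05 s = 1.961 d.
C = 0.161·exp(−0.072·1.961) = 0.161·0.8683 = 0.1398 mg/L.

0.140 mg/L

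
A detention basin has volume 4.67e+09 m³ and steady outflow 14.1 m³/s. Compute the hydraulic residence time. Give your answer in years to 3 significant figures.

10.5 yr

Q = 14.1 m³/s × 3.156e+07 s/yr = 4.45e+08 m³/yr.
Hydraulic residence time τ = V/Q = 4.67e+09/4.45e+08 = 10.5 yr.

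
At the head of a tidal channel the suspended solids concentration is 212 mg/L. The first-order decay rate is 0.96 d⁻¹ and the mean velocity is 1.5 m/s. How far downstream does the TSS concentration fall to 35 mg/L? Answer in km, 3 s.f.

243 km

From C = C₀·e^(−kt), t = ln(C₀/C)/k = ln(212/35)/0.96 = 1.801/0.96 = 1.876 d.
Distance = v·t = 1.5 m/s × 1.621e+05 s = 2.432e+05 m = 243.2 km.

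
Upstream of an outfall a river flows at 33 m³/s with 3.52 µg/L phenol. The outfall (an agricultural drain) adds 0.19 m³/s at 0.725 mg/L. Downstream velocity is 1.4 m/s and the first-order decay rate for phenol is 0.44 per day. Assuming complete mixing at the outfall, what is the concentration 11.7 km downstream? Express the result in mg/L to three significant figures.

0.00733 mg/L

3.52 µg/L = 0.00352 mg/L.
After complete mixing, C₀ = (0.19·0.725 + 33·0.00352) / 33.19 = 0.00765 mg/L.
Travel time t = 1.17e+04 m / 1.4 m/s = 8357 s = 0.09673 d.
C = 0.00765·exp(−0.44·0.09673) = 0.00765·0.9583 = 0.007331 mg/L.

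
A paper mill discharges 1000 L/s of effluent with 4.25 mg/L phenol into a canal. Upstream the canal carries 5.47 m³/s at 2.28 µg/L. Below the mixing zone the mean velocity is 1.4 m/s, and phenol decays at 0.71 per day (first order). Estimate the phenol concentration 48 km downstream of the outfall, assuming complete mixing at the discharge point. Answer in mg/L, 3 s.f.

1000 L/s = 1 m³/s.
2.28 µg/L = 0.00228 mg/L.
After complete mixing, C₀ = (1·4.25 + 5.47·0.00228) / 6.47 = 0.6588 mg/L.
Travel time t = 4.8e+04 m / 1.4 m/s = 3.429e+04 s = 0.3968 d.
C = 0.6588·exp(−0.71·0.3968) = 0.6588·0.7545 = 0.497 mg/L.

0.497 mg/L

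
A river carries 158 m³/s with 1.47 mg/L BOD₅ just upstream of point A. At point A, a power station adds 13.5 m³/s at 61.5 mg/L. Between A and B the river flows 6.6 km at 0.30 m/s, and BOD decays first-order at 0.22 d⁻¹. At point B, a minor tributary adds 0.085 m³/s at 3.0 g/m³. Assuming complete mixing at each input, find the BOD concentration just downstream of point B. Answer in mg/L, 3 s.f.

5.86 mg/L

After input A: C = (158·1.47 + 13.5·61.5) / 171.5 = 6.195 mg/L.
Over the 6.6 km reach to input B (t = 2.2e+04 s = 0.2546 d), decay gives C = 6.195·exp(−0.22·0.2546) = 5.858 mg/L.
After input B: C = (171.5·5.858 + 0.085·3) / 171.6 = 5.856 mg/L.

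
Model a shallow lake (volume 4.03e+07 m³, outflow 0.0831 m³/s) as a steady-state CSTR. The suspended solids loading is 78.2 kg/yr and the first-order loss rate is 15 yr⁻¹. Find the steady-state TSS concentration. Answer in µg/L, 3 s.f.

Outflow Q = 0.0831 m³/s × 3.156e+07 s/yr = 2.622e+06 m³/yr.
Steady-state CSTR mass balance: W = Q·C + k·V·C, so C = W/(Q + kV).
Q + kV = 2.622e+06 + 15·4.03e+07 = 6.071e+08 m³/yr.
C = 78.2/6.071e+08 = 1.288e-07 kg/m³ = 0.0001288 mg/L = 0.1288 µg/L.

0.129 µg/L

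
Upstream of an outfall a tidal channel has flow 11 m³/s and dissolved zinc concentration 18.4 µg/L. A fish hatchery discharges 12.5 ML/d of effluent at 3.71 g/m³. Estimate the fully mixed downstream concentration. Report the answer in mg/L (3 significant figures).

0.0663 mg/L

12.5 ML/d = 0.1447 m³/s.
18.4 µg/L = 0.0184 mg/L.
By mass balance at complete mixing, C = (0.1447·3.71 + 11·0.0184) / (0.1447 + 11) = 0.7391/11.14 = 0.06632 mg/L.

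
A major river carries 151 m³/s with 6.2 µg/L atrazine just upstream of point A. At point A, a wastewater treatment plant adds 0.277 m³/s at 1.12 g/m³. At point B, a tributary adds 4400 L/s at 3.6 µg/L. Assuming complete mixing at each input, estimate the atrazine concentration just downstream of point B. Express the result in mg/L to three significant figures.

0.00811 mg/L

6.2 µg/L = 0.0062 mg/L.
After input A: C = (151·0.0062 + 0.277·1.12) / 151.3 = 0.008239 mg/L.
4400 L/s = 4.4 m³/s.
3.6 µg/L = 0.0036 mg/L.
After input B: C = (151.3·0.008239 + 4.4·0.0036) / 155.7 = 0.008108 mg/L.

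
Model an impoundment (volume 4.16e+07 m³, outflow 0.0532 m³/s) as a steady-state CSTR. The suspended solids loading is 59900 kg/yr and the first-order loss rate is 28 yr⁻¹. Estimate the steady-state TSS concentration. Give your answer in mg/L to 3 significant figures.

0.0514 mg/L

Outflow Q = 0.0532 m³/s × 3.156e+07 s/yr = 1.679e+06 m³/yr.
Steady-state CSTR mass balance: W = Q·C + k·V·C, so C = W/(Q + kV).
Q + kV = 1.679e+06 + 28·4.16e+07 = 1.166e+09 m³/yr.
C = 59900/1.166e+09 = 5.135e-05 kg/m³ = 0.05135 mg/L.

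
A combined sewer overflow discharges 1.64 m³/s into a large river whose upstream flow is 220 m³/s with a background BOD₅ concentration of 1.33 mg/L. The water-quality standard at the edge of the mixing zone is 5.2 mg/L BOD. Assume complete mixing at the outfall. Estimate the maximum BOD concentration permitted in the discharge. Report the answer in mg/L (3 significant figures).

524 mg/L

Mass balance: 5.2·221.6 = 1.64·Cₑ + 220·1.33.
Cₑ = (1153 − 292.6) / 1.64 = 524.3 mg/L.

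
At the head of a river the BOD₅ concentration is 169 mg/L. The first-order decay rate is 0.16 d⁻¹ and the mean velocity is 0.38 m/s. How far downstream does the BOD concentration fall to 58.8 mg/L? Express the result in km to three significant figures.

From C = C₀·e^(−kt), t = ln(C₀/C)/k = ln(169/58.8)/0.16 = 1.056/0.16 = 6.598 d.
Distance = v·t = 0.38 m/s × 5.701e+05 s = 2.166e+05 m = 216.6 km.

217 km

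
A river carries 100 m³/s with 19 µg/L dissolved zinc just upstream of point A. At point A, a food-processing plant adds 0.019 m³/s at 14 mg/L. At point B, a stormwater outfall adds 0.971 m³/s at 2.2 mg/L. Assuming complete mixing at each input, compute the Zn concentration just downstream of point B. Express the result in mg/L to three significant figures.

0.0426 mg/L

19 µg/L = 0.019 mg/L.
After input A: C = (100·0.019 + 0.019·14) / 100 = 0.02166 mg/L.
After input B: C = (100·0.02166 + 0.971·2.2) / 101 = 0.0426 mg/L.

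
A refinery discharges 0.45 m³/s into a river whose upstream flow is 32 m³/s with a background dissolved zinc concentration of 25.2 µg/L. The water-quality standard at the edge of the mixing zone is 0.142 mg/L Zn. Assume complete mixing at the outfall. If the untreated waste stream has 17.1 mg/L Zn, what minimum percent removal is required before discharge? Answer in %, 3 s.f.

50.6 %

25.2 µg/L = 0.0252 mg/L.
Mass balance: 0.142·32.45 = 0.45·Cₑ + 32·0.0252.
Cₑ = (4.608 − 0.8064) / 0.45 = 8.448 mg/L.
Required removal = 1 − 8.448/17.1 = 50.6 %.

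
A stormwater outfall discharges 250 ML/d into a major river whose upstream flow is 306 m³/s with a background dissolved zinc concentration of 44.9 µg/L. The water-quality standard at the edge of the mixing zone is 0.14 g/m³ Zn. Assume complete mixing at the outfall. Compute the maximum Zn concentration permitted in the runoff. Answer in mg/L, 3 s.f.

10.2 mg/L

250 ML/d = 2.894 m³/s.
44.9 µg/L = 0.0449 mg/L.
Mass balance: 0.14·308.9 = 2.894·Cₑ + 306·0.0449.
Cₑ = (43.25 − 13.74) / 2.894 = 10.2 mg/L.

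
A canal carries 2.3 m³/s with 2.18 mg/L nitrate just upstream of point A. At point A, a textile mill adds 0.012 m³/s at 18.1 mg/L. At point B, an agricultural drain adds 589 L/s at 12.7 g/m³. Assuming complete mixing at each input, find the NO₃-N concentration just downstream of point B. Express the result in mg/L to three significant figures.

After input A: C = (2.3·2.18 + 0.012·18.1) / 2.312 = 2.263 mg/L.
589 L/s = 0.589 m³/s.
After input B: C = (2.312·2.263 + 0.589·12.7) / 2.901 = 4.382 mg/L.

4.38 mg/L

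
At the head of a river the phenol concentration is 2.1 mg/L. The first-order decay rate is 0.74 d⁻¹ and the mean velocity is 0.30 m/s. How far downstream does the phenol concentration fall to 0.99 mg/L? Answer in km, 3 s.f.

From C = C₀·e^(−kt), t = ln(C₀/C)/k = ln(2.1/0.99)/0.74 = 0.752/0.74 = 1.016 d.
Distance = v·t = 0.30 m/s × 8.78e+04 s = 2.634e+04 m = 26.34 km.

26.3 km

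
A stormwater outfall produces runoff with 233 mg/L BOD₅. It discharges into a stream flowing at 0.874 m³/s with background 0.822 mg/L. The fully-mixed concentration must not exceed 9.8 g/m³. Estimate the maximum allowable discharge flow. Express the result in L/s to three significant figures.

35.2 L/s

Mass balance at complete mixing: C_std·(Q_w + Q_r) = Q_w·C_e + Q_r·C_b.
Rearranging, Q_w = Q_r·(C_std − C_b)/(C_e − C_std) = 0.874·(9.8 − 0.822) / (233 − 9.8) = 0.03516 m³/s.
= 35.16 L/s.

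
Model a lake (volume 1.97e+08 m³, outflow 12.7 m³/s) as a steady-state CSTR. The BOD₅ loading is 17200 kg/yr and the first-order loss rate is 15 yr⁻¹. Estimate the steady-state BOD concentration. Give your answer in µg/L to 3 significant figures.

Outflow Q = 12.7 m³/s × 3.156e+07 s/yr = 4.008e+08 m³/yr.
Steady-state CSTR mass balance: W = Q·C + k·V·C, so C = W/(Q + kV).
Q + kV = 4.008e+08 + 15·1.97e+08 = 3.356e+09 m³/yr.
C = 17200/3.356e+09 = 5.125e-06 kg/m³ = 0.005125 mg/L = 5.125 µg/L.

5.13 µg/L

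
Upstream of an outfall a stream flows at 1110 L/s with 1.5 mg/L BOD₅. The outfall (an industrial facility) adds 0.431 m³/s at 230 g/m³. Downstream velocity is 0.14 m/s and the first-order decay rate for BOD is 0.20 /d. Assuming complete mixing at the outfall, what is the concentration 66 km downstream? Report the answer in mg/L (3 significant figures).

22.0 mg/L

1110 L/s = 1.11 m³/s.
After complete mixing, C₀ = (0.431·230 + 1.11·1.5) / 1.541 = 65.41 mg/L.
Travel time t = 6.6e+04 m / 0.14 m/s = 4.714e+05 s = 5.456 d.
C = 65.41·exp(−0.20·5.456) = 65.41·0.3358 = 21.96 mg/L.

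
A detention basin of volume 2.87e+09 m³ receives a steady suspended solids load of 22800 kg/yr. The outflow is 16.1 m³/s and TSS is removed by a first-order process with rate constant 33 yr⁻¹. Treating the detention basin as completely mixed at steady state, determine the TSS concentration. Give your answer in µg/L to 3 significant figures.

0.239 µg/L

Outflow Q = 16.1 m³/s × 3.156e+07 s/yr = 5.081e+08 m³/yr.
Steady-state CSTR mass balance: W = Q·C + k·V·C, so C = W/(Q + kV).
Q + kV = 5.081e+08 + 33·2.87e+09 = 9.522e+10 m³/yr.
C = 22800/9.522e+10 = 2.395e-07 kg/m³ = 0.0002395 mg/L = 0.2395 µg/L.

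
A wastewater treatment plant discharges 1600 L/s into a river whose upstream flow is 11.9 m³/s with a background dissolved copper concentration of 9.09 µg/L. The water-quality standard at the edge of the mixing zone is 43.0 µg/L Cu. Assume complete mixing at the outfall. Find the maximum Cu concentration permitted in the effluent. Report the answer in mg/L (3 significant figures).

1600 L/s = 1.6 m³/s.
9.09 µg/L = 0.00909 mg/L.
43.0 µg/L = 0.043 mg/L.
Mass balance: 0.043·13.5 = 1.6·Cₑ + 11.9·0.00909.
Cₑ = (0.5805 − 0.1082) / 1.6 = 0.2952 mg/L.

0.295 mg/L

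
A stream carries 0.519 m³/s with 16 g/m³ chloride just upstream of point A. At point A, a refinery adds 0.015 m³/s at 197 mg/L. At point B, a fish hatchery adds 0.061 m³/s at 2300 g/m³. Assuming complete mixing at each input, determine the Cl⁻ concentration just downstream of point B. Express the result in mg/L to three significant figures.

After input A: C = (0.519·16 + 0.015·197) / 0.534 = 21.08 mg/L.
After input B: C = (0.534·21.08 + 0.061·2300) / 0.595 = 254.7 mg/L.

255 mg/L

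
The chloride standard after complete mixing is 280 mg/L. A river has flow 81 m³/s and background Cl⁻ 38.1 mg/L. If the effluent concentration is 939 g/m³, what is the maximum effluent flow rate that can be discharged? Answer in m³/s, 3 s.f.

29.7 m³/s

Mass balance at complete mixing: C_std·(Q_w + Q_r) = Q_w·C_e + Q_r·C_b.
Rearranging, Q_w = Q_r·(C_std − C_b)/(C_e − C_std) = 81·(280 − 38.1) / (939 − 280) = 29.73 m³/s.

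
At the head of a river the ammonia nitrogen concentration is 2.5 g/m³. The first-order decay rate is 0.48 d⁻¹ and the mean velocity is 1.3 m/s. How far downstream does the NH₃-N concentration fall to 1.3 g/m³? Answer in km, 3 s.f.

From C = C₀·e^(−kt), t = ln(C₀/C)/k = ln(2.5/1.3)/0.48 = 0.6539/0.48 = 1.362 d.
Distance = v·t = 1.3 m/s × 1.177e+05 s = 1.53e+05 m = 153 km.

153 km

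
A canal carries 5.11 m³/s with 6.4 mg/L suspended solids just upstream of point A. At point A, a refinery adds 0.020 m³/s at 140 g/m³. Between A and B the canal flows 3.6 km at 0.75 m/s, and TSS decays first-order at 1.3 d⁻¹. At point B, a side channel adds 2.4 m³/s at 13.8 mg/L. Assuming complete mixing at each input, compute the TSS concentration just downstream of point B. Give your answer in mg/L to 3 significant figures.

After input A: C = (5.11·6.4 + 0.02·140) / 5.13 = 6.921 mg/L.
Over the 3.6 km reach to input B (t = 4800 s = 0.05556 d), decay gives C = 6.921·exp(−1.3·0.05556) = 6.439 mg/L.
After input B: C = (5.13·6.439 + 2.4·13.8) / 7.53 = 8.785 mg/L.

8.78 mg/L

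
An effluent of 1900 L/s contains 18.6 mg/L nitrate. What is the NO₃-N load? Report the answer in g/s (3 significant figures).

35.3 g/s

1900 L/s = 1.9 m³/s.
Mass flux = Q·C = 1.9 m³/s × 18.6 g/m³ = 35.34 g/s.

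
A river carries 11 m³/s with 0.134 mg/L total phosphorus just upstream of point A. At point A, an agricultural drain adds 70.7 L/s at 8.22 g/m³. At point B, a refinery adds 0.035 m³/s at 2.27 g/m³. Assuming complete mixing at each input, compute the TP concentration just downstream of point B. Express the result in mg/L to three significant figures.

0.192 mg/L

70.7 L/s = 0.0707 m³/s.
After input A: C = (11·0.134 + 0.0707·8.22) / 11.07 = 0.1856 mg/L.
After input B: C = (11.07·0.1856 + 0.035·2.27) / 11.11 = 0.1922 mg/L.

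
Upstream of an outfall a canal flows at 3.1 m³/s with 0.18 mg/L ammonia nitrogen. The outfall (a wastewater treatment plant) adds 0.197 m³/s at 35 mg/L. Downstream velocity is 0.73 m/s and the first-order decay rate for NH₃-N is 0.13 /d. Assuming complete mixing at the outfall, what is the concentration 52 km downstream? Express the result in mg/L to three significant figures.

2.03 mg/L

After complete mixing, C₀ = (0.197·35 + 3.1·0.18) / 3.297 = 2.261 mg/L.
Travel time t = 5.2e+04 m / 0.73 m/s = 7.123e+04 s = 0.8245 d.
C = 2.261·exp(−0.13·0.8245) = 2.261·0.8984 = 2.031 mg/L.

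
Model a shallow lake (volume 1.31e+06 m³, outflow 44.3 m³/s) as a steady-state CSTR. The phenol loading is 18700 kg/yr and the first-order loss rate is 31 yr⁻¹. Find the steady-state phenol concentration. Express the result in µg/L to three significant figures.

Outflow Q = 44.3 m³/s × 3.156e+07 s/yr = 1.398e+09 m³/yr.
Steady-state CSTR mass balance: W = Q·C + k·V·C, so C = W/(Q + kV).
Q + kV = 1.398e+09 + 31·1.31e+06 = 1.439e+09 m³/yr.
C = 18700/1.439e+09 = 1.3e-05 kg/m³ = 0.013 mg/L = 13 µg/L.

13.0 µg/L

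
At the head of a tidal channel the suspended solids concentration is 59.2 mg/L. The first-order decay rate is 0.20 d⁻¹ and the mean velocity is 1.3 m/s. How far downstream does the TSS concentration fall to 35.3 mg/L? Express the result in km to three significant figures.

From C = C₀·e^(−kt), t = ln(C₀/C)/k = ln(59.2/35.3)/0.20 = 0.517/0.20 = 2.585 d.
Distance = v·t = 1.3 m/s × 2.234e+05 s = 2.904e+05 m = 290.4 km.

290 km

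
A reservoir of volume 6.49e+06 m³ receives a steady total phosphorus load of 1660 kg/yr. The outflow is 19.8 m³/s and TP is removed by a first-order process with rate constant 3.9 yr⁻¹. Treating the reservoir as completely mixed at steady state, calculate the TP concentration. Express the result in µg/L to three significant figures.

2.55 µg/L

Outflow Q = 19.8 m³/s × 3.156e+07 s/yr = 6.248e+08 m³/yr.
Steady-state CSTR mass balance: W = Q·C + k·V·C, so C = W/(Q + kV).
Q + kV = 6.248e+08 + 3.9·6.49e+06 = 6.502e+08 m³/yr.
C = 1660/6.502e+08 = 2.553e-06 kg/m³ = 0.002553 mg/L = 2.553 µg/L.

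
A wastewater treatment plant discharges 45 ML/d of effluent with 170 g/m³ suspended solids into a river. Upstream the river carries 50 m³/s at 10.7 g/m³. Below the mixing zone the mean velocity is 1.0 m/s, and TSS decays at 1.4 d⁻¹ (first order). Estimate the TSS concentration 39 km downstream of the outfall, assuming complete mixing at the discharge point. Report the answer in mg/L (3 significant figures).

45 ML/d = 0.5208 m³/s.
After complete mixing, C₀ = (0.5208·170 + 50·10.7) / 50.52 = 12.34 mg/L.
Travel time t = 3.9e+04 m / 1.0 m/s = 3.9e+04 s = 0.4514 d.
C = 12.34·exp(−1.4·0.4514) = 12.34·0.5316 = 6.561 mg/L.

6.56 mg/L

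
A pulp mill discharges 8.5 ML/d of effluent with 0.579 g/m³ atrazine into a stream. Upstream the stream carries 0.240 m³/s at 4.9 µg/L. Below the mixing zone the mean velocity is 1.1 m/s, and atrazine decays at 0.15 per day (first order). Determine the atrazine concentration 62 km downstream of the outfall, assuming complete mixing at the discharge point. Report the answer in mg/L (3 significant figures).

0.156 mg/L

8.5 ML/d = 0.09838 m³/s.
4.9 µg/L = 0.0049 mg/L.
After complete mixing, C₀ = (0.09838·0.579 + 0.24·0.0049) / 0.3384 = 0.1718 mg/L.
Travel time t = 6.2e+04 m / 1.1 m/s = 5.636e+04 s = 0.6524 d.
C = 0.1718·exp(−0.15·0.6524) = 0.1718·0.9068 = 0.1558 mg/L.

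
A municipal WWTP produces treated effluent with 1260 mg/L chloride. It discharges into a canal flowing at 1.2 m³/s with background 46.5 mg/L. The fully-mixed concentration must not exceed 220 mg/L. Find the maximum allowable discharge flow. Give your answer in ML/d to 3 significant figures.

17.3 ML/d

Mass balance at complete mixing: C_std·(Q_w + Q_r) = Q_w·C_e + Q_r·C_b.
Rearranging, Q_w = Q_r·(C_std − C_b)/(C_e − C_std) = 1.2·(220 − 46.5) / (1260 − 220) = 0.2002 m³/s.
= 17.3 ML/d.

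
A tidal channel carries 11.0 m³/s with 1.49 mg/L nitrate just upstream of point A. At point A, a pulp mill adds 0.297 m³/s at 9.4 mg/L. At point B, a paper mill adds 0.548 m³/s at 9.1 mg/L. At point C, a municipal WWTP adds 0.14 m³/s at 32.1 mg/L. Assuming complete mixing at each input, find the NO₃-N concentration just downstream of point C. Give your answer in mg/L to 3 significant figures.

After input A: C = (11·1.49 + 0.297·9.4) / 11.3 = 1.698 mg/L.
After input B: C = (11.3·1.698 + 0.548·9.1) / 11.85 = 2.04 mg/L.
After input C: C = (11.85·2.04 + 0.14·32.1) / 11.99 = 2.392 mg/L.

2.39 mg/L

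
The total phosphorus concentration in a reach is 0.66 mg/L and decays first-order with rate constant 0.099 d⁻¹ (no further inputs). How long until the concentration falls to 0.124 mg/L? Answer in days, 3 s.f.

16.9 d

t = ln(C₀/C)/k = ln(0.66/0.124)/0.099 = 1.672/0.099 = 16.89 d.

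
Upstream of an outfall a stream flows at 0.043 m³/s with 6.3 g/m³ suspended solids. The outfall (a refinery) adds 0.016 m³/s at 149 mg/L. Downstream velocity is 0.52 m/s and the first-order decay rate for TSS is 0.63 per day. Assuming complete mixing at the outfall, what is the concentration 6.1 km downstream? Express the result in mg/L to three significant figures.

After complete mixing, C₀ = (0.016·149 + 0.043·6.3) / 0.059 = 45 mg/L.
Travel time t = 6100 m / 0.52 m/s = 1.173e+04 s = 0.1358 d.
C = 45·exp(−0.63·0.1358) = 45·0.918 = 41.31 mg/L.

41.3 mg/L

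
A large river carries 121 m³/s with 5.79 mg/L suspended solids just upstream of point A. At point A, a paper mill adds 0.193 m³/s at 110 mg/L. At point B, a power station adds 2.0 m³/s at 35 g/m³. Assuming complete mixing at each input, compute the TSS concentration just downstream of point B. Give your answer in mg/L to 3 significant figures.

After input A: C = (121·5.79 + 0.193·110) / 121.2 = 5.956 mg/L.
After input B: C = (121.2·5.956 + 2·35) / 123.2 = 6.427 mg/L.

6.43 mg/L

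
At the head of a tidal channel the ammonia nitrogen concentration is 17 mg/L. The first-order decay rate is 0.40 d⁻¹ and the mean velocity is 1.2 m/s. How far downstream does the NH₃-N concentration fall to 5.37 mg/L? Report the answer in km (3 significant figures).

299 km

From C = C₀·e^(−kt), t = ln(C₀/C)/k = ln(17/5.37)/0.40 = 1.152/0.40 = 2.881 d.
Distance = v·t = 1.2 m/s × 2.489e+05 s = 2.987e+05 m = 298.7 km.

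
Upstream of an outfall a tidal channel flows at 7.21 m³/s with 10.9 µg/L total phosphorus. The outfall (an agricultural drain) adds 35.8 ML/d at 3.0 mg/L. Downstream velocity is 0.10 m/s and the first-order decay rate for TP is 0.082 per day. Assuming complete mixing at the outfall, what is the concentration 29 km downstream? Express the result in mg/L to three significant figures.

0.132 mg/L

35.8 ML/d = 0.4144 m³/s.
10.9 µg/L = 0.0109 mg/L.
After complete mixing, C₀ = (0.4144·3 + 7.21·0.0109) / 7.624 = 0.1733 mg/L.
Travel time t = 2.9e+04 m / 0.10 m/s = 2.9e+05 s = 3.356 d.
C = 0.1733·exp(−0.082·3.356) = 0.1733·0.7594 = 0.1316 mg/L.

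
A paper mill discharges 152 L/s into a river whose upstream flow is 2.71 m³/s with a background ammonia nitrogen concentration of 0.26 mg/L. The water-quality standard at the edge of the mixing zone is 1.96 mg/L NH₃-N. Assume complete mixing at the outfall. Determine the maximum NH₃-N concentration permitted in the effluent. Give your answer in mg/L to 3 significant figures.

32.3 mg/L

152 L/s = 0.152 m³/s.
Mass balance: 1.96·2.862 = 0.152·Cₑ + 2.71·0.26.
Cₑ = (5.61 − 0.7046) / 0.152 = 32.27 mg/L.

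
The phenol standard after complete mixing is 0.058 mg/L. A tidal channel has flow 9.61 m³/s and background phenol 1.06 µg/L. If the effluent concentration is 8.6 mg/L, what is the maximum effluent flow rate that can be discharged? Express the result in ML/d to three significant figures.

1.06 µg/L = 0.00106 mg/L.
Mass balance at complete mixing: C_std·(Q_w + Q_r) = Q_w·C_e + Q_r·C_b.
Rearranging, Q_w = Q_r·(C_std − C_b)/(C_e − C_std) = 9.61·(0.058 − 0.00106) / (8.6 − 0.058) = 0.06406 m³/s.
= 5.535 ML/d.

5.53 ML/d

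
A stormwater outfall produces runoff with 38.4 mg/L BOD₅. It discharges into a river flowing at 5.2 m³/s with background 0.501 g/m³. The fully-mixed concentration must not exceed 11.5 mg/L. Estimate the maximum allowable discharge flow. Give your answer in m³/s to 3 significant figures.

Mass balance at complete mixing: C_std·(Q_w + Q_r) = Q_w·C_e + Q_r·C_b.
Rearranging, Q_w = Q_r·(C_std − C_b)/(C_e − C_std) = 5.2·(11.5 − 0.501) / (38.4 − 11.5) = 2.126 m³/s.

2.13 m³/s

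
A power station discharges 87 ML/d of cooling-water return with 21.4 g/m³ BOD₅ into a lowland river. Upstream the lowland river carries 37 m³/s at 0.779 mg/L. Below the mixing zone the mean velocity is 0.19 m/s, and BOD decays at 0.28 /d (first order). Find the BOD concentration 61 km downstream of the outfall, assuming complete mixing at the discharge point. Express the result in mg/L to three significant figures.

0.468 mg/L

87 ML/d = 1.007 m³/s.
After complete mixing, C₀ = (1.007·21.4 + 37·0.779) / 38.01 = 1.325 mg/L.
Travel time t = 6.1e+04 m / 0.19 m/s = 3.211e+05 s = 3.716 d.
C = 1.325·exp(−0.28·3.716) = 1.325·0.3533 = 0.4682 mg/L.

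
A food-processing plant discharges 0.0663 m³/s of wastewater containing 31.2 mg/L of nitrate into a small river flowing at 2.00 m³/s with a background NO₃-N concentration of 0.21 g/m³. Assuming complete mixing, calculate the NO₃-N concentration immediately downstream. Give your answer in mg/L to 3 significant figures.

Conservation of mass across the mixing zone: C = (0.0663·31.2 + 2·0.21) / (0.0663 + 2) = 2.489/2.066 = 1.204 mg/L.

1.20 mg/L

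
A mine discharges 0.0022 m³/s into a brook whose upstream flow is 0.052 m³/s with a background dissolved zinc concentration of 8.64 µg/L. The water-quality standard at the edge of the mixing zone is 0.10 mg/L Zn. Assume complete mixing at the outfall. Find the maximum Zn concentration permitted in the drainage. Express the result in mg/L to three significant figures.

8.64 µg/L = 0.00864 mg/L.
Mass balance: 0.1·0.0542 = 0.0022·Cₑ + 0.052·0.00864.
Cₑ = (0.00542 − 0.0004493) / 0.0022 = 2.259 mg/L.

2.26 mg/L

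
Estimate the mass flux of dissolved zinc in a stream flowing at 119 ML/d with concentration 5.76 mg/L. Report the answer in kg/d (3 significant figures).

685 kg/d

119 ML/d = 1.377 m³/s.
Mass flux = Q·C = 1.377 m³/s × 5.76 g/m³ = 7.933 g/s.
= 7.933 g/s × 86.4 = 685.4 kg/d.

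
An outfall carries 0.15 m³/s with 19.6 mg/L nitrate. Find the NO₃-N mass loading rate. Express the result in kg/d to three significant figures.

Mass flux = Q·C = 0.15 m³/s × 19.6 g/m³ = 2.94 g/s.
= 2.94 g/s × 86.4 = 254 kg/d.

254 kg/d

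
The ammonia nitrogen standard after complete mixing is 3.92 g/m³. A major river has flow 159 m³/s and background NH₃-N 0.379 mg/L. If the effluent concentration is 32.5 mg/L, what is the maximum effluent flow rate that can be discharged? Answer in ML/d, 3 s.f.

Mass balance at complete mixing: C_std·(Q_w + Q_r) = Q_w·C_e + Q_r·C_b.
Rearranging, Q_w = Q_r·(C_std − C_b)/(C_e − C_std) = 159·(3.92 − 0.379) / (32.5 − 3.92) = 19.7 m³/s.
= 1702 ML/d.

1700 ML/d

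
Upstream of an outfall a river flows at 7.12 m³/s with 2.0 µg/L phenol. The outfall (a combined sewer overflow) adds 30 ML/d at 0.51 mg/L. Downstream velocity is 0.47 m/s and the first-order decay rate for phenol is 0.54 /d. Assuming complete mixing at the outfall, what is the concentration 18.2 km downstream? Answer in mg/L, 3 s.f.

0.0201 mg/L

30 ML/d = 0.3472 m³/s.
2.0 µg/L = 0.002 mg/L.
After complete mixing, C₀ = (0.3472·0.51 + 7.12·0.002) / 7.467 = 0.02562 mg/L.
Travel time t = 1.82e+04 m / 0.47 m/s = 3.872e+04 s = 0.4482 d.
C = 0.02562·exp(−0.54·0.4482) = 0.02562·0.785 = 0.02011 mg/L.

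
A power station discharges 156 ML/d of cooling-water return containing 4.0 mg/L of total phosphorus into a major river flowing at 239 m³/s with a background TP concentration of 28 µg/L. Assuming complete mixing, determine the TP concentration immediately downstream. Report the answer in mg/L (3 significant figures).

0.0578 mg/L

156 ML/d = 1.806 m³/s.
28 µg/L = 0.028 mg/L.
Flow-weighted mixing gives C = (1.806·4 + 239·0.028) / (1.806 + 239) = 13.91/240.8 = 0.05778 mg/L.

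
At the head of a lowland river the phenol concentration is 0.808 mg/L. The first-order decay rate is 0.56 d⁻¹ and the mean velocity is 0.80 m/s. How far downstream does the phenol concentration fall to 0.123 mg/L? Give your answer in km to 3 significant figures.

232 km

From C = C₀·e^(−kt), t = ln(C₀/C)/k = ln(0.808/0.123)/0.56 = 1.882/0.56 = 3.361 d.
Distance = v·t = 0.80 m/s × 2.904e+05 s = 2.323e+05 m = 232.3 km.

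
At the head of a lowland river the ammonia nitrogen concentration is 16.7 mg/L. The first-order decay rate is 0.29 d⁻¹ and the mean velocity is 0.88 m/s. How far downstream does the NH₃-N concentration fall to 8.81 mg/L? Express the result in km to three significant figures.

From C = C₀·e^(−kt), t = ln(C₀/C)/k = ln(16.7/8.81)/0.29 = 0.6395/0.29 = 2.205 d.
Distance = v·t = 0.88 m/s × 1.905e+05 s = 1.677e+05 m = 167.7 km.

168 km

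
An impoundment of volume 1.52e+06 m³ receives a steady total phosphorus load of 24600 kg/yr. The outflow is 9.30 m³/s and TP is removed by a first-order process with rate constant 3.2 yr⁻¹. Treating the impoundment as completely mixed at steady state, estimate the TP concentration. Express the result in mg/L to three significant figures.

Outflow Q = 9.30 m³/s × 3.156e+07 s/yr = 2.935e+08 m³/yr.
Steady-state CSTR mass balance: W = Q·C + k·V·C, so C = W/(Q + kV).
Q + kV = 2.935e+08 + 3.2·1.52e+06 = 2.983e+08 m³/yr.
C = 24600/2.983e+08 = 8.245e-05 kg/m³ = 0.08245 mg/L.

0.0825 mg/L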